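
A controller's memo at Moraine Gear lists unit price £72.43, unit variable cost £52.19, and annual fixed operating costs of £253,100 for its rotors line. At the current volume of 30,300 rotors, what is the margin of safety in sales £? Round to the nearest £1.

£1,288,896

Each unit contributes £72.43 − £52.19 = £20.24. Break-even units = £253,100 ÷ £20.24 = 12,504.94; break-even revenue = 12,504.94 × £72.43 = £905,732.86.
Actual sales revenue = 30,300 × £72.43 = £2,194,629.00.
Margin of safety = £2,194,629.00 − £905,732.86 = £1,288,896.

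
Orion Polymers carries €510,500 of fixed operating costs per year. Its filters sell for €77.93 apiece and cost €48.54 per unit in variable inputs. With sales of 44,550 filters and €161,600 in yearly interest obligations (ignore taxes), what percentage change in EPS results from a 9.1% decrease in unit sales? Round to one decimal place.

Total contribution margin = 44,550 × €29.39 = €1,309,324.50.
Operating income = contribution − fixed costs = €1,309,324.50 − €510,500 = €798,824.50.
Interest = €161,600.00, so EBIT − I = €637,224.50.
Degree of combined leverage = contribution ÷ (EBIT − I) = €1,309,324.50 ÷ €637,224.50 = 2.0547.
%ΔEPS = DCL × %ΔSales = 2.0547 × -9.1% = -18.7%.

-18.7%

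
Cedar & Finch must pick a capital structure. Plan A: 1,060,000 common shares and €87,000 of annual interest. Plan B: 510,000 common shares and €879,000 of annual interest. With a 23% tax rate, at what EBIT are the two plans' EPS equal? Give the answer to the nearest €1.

€1,613,400

At indifference, (EBIT − 87,000)(1 − t)/1,060,000 = (EBIT − 879,000)(1 − t)/510,000.
Cancelling (1 − t) and cross-multiplying: 510,000·(EBIT − 87,000) = 1,060,000·(EBIT − 879,000).
Solving, EBIT = (879,000·1,060,000 − 87,000·510,000) / (1,060,000 − 510,000) = 887,370,000,000 / 550,000 = 1,613,400.00.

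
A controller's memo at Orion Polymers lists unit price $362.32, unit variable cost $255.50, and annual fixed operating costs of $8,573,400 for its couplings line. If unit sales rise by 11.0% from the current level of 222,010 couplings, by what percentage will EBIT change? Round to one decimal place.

+17.2%

Total contribution margin = 222,010 × $106.82 = $23,715,108.20.
EBIT = $23,715,108.20 − $8,573,400 = $15,141,708.20.
DOL = contribution ÷ EBIT = $23,715,108.20 ÷ $15,141,708.20 = 1.5662.
So EBIT moves 1.5662 × (+11.0%) = +17.2%.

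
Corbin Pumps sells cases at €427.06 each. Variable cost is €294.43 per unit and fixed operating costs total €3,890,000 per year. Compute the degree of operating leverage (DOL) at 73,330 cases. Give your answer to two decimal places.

1.67

Total contribution margin = 73,330 × €132.63 = €9,725,757.90.
EBIT = €9,725,757.90 − €3,890,000 = €5,835,757.90.
So DOL = total CM / EBIT = €9,725,757.90 / €5,835,757.90 = 1.6666.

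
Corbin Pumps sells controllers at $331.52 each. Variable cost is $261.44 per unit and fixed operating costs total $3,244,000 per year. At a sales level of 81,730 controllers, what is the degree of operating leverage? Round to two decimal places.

Total contribution margin = 81,730 × $70.08 = $5,727,638.40.
Operating income = contribution − fixed costs = $5,727,638.40 − $3,244,000 = $2,483,638.40.
DOL = contribution ÷ EBIT = $5,727,638.40 ÷ $2,483,638.40 = 2.3061.

2.31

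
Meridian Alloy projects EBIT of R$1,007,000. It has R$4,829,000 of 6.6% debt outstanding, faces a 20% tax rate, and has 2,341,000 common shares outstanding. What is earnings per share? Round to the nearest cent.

Interest = R$318,714.00, so EBT = R$1,007,000 − R$318,714.00 = R$688,286.00.
After tax at 20%: net income = R$688,286.00 × 0.80 = R$550,628.80.
EPS = R$550,628.80 ÷ 2,341,000 = R$0.24.

R$0.24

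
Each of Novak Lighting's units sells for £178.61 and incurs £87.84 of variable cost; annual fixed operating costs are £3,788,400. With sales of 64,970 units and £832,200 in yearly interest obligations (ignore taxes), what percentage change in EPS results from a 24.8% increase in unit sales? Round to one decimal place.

Contribution at this volume is 64,970 × £90.77 = £5,897,326.90.
Subtracting fixed costs: EBIT = £5,897,326.90 − £3,788,400 = £2,108,926.90.
After interest of £832,200.00, pre-tax earnings = £1,276,726.90.
DCL = total CM / (EBIT − I) = £5,897,326.90 / £1,276,726.90 = 4.6191.
%ΔEPS = DCL × %ΔSales = 4.6191 × +24.8% = +114.6%.

+114.6%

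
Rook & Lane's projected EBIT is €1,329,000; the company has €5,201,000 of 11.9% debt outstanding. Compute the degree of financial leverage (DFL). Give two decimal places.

Interest = €618,919.00.
Degree of financial leverage = EBIT / (EBIT − interest) = €1,329,000 / €710,081.00 = 1.8716.

1.87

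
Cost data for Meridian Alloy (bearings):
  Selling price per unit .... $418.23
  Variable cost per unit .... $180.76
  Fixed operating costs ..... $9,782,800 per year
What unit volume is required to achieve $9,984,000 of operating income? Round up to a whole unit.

83,240 bearings

Each unit contributes $418.23 − $180.76 = $237.47.
Need Q such that Q × $237.47 − $9,782,800 = $9,984,000, i.e. Q = $19,766,800 / $237.47 = 83,239.15 → 83,240.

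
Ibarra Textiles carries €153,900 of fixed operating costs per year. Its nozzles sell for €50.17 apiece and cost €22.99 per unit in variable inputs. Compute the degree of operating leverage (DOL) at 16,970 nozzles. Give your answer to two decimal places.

1.50

Contribution at this volume is 16,970 × €27.18 = €461,244.60.
Subtracting fixed costs: EBIT = €461,244.60 − €153,900 = €307,344.60.
Degree of operating leverage = €461,244.60 / €307,344.60 = 1.5007.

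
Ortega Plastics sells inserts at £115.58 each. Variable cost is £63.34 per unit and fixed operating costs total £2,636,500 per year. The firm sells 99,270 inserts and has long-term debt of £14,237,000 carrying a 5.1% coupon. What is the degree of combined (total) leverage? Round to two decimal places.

2.84

Total contribution margin = 99,270 × £52.24 = £5,185,864.80.
EBIT = £5,185,864.80 − £2,636,500 = £2,549,364.80. Interest = £726,087.00, so EBIT − I = £1,823,277.80.
Degree of total leverage = total CM / (EBIT − interest) = £5,185,864.80 / £1,823,277.80 = 2.8443.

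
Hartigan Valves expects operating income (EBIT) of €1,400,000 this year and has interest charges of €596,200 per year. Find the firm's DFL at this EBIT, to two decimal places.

Annual interest charges come to €596,200.00.
Degree of financial leverage = EBIT / (EBIT − interest) = €1,400,000 / €803,800.00 = 1.7417.

1.74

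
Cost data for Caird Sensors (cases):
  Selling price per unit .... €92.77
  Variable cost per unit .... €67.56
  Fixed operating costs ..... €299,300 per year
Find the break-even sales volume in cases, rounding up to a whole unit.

11,873 cases

Each unit contributes €92.77 − €67.56 = €25.21.
Break-even Q = €299,300 / €25.21 = 11,872.27 → 11,873 cases.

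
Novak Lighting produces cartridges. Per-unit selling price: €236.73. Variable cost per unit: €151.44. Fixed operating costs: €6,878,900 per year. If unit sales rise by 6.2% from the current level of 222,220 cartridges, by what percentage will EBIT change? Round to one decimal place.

Total contribution margin = 222,220 × €85.29 = €18,953,143.80.
Subtracting fixed costs: EBIT = €18,953,143.80 − €6,878,900 = €12,074,243.80.
So DOL = total CM / EBIT = €18,953,143.80 / €12,074,243.80 = 1.5697.
Operating income changes by 1.5697 × +6.2% = +9.7%.

+9.7%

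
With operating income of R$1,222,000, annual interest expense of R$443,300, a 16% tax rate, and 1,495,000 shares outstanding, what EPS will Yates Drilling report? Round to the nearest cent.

R$0.44

Pre-tax income = R$1,222,000 − R$443,300.00 = R$778,700.00.
After tax at 16%: net income = R$778,700.00 × 0.84 = R$654,108.00.
Per share: R$654,108.00 / 1,495,000 shares = R$0.44.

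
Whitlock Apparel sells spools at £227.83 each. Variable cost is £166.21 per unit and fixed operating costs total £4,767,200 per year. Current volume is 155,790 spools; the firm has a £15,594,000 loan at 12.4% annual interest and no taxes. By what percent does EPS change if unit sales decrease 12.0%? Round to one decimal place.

-39.7%

At 155,790 units, contribution = 155,790 × £61.62 = £9,599,779.80.
EBIT = £9,599,779.80 − £4,767,200 = £4,832,579.80.
Interest = £1,933,656.00, so EBIT − I = £2,898,923.80.
Degree of combined leverage = contribution ÷ (EBIT − I) = £9,599,779.80 ÷ £2,898,923.80 = 3.3115.
EPS therefore changes by 3.3115 × (-12.0%) = -39.7%.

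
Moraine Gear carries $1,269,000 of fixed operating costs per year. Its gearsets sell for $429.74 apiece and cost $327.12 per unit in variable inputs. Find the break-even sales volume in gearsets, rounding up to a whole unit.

Each unit contributes $429.74 − $327.12 = $102.62.
Units to break even: $1,269,000 ÷ $102.62 = 12,366.01, rounded up to 12,367.

12,367 gearsets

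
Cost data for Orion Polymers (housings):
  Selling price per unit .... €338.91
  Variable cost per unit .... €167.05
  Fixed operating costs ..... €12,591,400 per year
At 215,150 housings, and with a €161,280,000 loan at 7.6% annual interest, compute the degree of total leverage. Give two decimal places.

At 215,150 units, contribution = 215,150 × €171.86 = €36,975,679.00.
Subtracting fixed costs: EBIT = €36,975,679.00 − €12,591,400 = €24,384,279.00. Interest = €12,257,280.00, so EBIT − I = €12,126,999.00.
Degree of total leverage = total CM / (EBIT − interest) = €36,975,679.00 / €12,126,999.00 = 3.0490.

3.05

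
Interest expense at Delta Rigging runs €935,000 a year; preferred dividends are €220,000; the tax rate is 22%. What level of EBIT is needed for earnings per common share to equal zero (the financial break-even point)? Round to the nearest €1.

Preferred dividends are paid after tax, so their pre-tax equivalent is €220,000 ÷ (1 − 0.22) = €282,051.28.
EPS = 0 when EBIT covers interest plus the pre-tax preferred burden: €935,000 + €282,051.28 = €1,217,051.28.

€1,217,051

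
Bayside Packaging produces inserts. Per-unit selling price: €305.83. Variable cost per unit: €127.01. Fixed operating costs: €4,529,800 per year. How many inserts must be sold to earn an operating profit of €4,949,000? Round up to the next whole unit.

Unit CM = price − variable cost = €305.83 − €127.01 = €178.82.
Units = (FC + target) / CM = (€4,529,800 + €4,949,000) / €178.82 = 53,007.49, so 53,008 inserts.

53,008 inserts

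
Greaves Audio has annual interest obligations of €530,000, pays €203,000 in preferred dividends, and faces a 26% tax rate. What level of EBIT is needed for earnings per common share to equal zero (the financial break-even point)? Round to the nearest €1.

€804,324

Grossing the preferred dividend up to pre-tax terms: €203,000 / (1 − 0.26) = €274,324.32.
EPS = 0 when EBIT covers interest plus the pre-tax preferred burden: €530,000 + €274,324.32 = €804,324.32.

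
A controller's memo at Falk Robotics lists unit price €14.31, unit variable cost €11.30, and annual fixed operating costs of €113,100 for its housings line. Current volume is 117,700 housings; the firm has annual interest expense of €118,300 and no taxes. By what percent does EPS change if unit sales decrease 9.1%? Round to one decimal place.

-26.2%

Contribution at this volume is 117,700 × €3.01 = €354,277.00.
EBIT = €354,277.00 − €113,100 = €241,177.00.
Interest = €118,300.00, so EBIT − I = €122,877.00.
Degree of combined leverage = contribution ÷ (EBIT − I) = €354,277.00 ÷ €122,877.00 = 2.8832.
EPS therefore changes by 2.8832 × (-9.1%) = -26.2%.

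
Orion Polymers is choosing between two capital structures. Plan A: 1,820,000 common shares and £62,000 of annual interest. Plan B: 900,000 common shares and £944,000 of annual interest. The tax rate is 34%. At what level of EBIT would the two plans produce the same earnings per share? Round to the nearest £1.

Set EPS_A = EPS_B: (EBIT − £62,000)(1 − 0.34) ÷ 1,820,000 = (EBIT − £944,000)(1 − 0.34) ÷ 900,000.
Cancelling (1 − t) and cross-multiplying: 900,000·(EBIT − 62,000) = 1,820,000·(EBIT − 944,000).
EBIT × (1,820,000 − 900,000) = 944,000 × 1,820,000 − 62,000 × 900,000 = 1,662,280,000,000, so EBIT = 1,662,280,000,000 ÷ 920,000 = 1,806,826.09.

£1,806,826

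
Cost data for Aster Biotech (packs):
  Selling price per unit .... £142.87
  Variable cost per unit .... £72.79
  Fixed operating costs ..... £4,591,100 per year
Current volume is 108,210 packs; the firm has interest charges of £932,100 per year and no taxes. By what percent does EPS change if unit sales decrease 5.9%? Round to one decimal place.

-21.7%

Contribution at this volume is 108,210 × £70.08 = £7,583,356.80.
Subtracting fixed costs: EBIT = £7,583,356.80 − £4,591,100 = £2,992,256.80.
Interest = £932,100.00, so EBIT − I = £2,060,156.80.
Degree of combined leverage = contribution ÷ (EBIT − I) = £7,583,356.80 ÷ £2,060,156.80 = 3.6810.
EPS therefore changes by 3.6810 × (-5.9%) = -21.7%.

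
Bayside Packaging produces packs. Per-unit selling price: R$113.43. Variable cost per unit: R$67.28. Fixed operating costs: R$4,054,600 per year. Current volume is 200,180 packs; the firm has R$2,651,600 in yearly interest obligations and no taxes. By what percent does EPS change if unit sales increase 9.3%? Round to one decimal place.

Total contribution margin = 200,180 × R$46.15 = R$9,238,307.00.
EBIT = R$9,238,307.00 − R$4,054,600 = R$5,183,707.00.
After interest of R$2,651,600.00, pre-tax earnings = R$2,532,107.00.
Degree of combined leverage = contribution ÷ (EBIT − I) = R$9,238,307.00 ÷ R$2,532,107.00 = 3.6485.
%ΔEPS = DCL × %ΔSales = 3.6485 × +9.3% = +33.9%.

+33.9%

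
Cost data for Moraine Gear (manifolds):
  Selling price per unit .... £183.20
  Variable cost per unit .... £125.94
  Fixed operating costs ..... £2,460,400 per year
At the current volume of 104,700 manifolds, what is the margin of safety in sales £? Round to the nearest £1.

£11,309,135

Contribution margin per unit = £183.20 − £125.94 = £57.26. Break-even units = £2,460,400 ÷ £57.26 = 42,968.91; break-even revenue = 42,968.91 × £183.20 = £7,871,904.99.
Current sales = 104,700 × £183.20 = £19,181,040.00.
Margin of safety = £19,181,040.00 − £7,871,904.99 = £11,309,135.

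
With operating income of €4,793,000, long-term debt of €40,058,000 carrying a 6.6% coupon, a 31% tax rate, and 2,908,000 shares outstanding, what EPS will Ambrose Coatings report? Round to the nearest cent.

€0.51

Pre-tax income = €4,793,000 − €2,643,828.00 = €2,149,172.00.
After tax at 31%: net income = €2,149,172.00 × 0.69 = €1,482,928.68.
EPS = €1,482,928.68 ÷ 2,908,000 = €0.51.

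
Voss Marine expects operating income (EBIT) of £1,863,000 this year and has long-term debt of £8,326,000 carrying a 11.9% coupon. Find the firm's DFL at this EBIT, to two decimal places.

Annual interest charges come to £990,794.00.
DFL = EBIT ÷ (EBIT − I) = £1,863,000 ÷ (£1,863,000 − £990,794.00) = £1,863,000 ÷ £872,206.00 = 2.1360.

2.14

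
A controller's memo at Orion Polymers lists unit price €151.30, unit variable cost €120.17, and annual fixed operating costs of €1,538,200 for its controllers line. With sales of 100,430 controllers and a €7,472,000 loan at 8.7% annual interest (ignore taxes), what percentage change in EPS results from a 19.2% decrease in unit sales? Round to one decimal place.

At 100,430 units, contribution = 100,430 × €31.13 = €3,126,385.90.
Operating income = contribution − fixed costs = €3,126,385.90 − €1,538,200 = €1,588,185.90.
Interest = €650,064.00, so EBIT − I = €938,121.90.
Degree of combined leverage = contribution ÷ (EBIT − I) = €3,126,385.90 ÷ €938,121.90 = 3.3326.
%ΔEPS = DCL × %ΔSales = 3.3326 × -19.2% = -64.0%.

-64.0%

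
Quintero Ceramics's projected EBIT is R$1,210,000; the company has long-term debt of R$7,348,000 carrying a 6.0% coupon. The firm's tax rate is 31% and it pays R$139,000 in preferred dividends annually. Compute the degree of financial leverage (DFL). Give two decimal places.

2.13

Interest = R$440,880.00.
Pre-tax preferred-dividend burden = R$139,000 ÷ (1 − 0.31) = R$201,449.28.
DFL = EBIT ÷ [EBIT − I − D_p/(1−t)] = R$1,210,000 ÷ [R$1,210,000 − R$440,880.00 − R$201,449.28] = R$1,210,000 ÷ R$567,670.72 = 2.1315.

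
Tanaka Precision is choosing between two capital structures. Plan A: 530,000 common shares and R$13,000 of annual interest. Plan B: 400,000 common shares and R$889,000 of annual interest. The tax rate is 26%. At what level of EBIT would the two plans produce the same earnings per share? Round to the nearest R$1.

R$3,584,385

Set EPS_A = EPS_B: (EBIT − R$13,000)(1 − 0.26) ÷ 530,000 = (EBIT − R$889,000)(1 − 0.26) ÷ 400,000.
The (1 − t) factor cancels: (EBIT − 13,000) × 400,000 = (EBIT − 889,000) × 530,000.
EBIT × (530,000 − 400,000) = 889,000 × 530,000 − 13,000 × 400,000 = 465,970,000,000, so EBIT = 465,970,000,000 ÷ 130,000 = 3,584,384.62.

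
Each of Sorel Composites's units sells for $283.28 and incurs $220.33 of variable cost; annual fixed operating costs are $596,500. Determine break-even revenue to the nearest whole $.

$2,684,297

CM per unit = $283.28 − $220.33 = $62.95; CM ratio = $62.95 / $283.28 = 0.2222.
Break-even sales = FC ÷ CM ratio = $596,500 × $283.28 / $62.95 = $2,684,297.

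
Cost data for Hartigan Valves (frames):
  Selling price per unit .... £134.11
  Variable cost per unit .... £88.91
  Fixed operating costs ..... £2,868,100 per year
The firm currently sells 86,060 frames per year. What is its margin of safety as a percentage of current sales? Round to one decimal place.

Contribution margin per unit = £134.11 − £88.91 = £45.20. Break-even units = £2,868,100 ÷ £45.20 = 63,453.54; break-even revenue = 63,453.54 × £134.11 = £8,509,754.23.
Actual sales revenue = 86,060 × £134.11 = £11,541,506.60.
Margin of safety = (£11,541,506.60 − £8,509,754.23) ÷ £11,541,506.60 = 26.3%.

26.3%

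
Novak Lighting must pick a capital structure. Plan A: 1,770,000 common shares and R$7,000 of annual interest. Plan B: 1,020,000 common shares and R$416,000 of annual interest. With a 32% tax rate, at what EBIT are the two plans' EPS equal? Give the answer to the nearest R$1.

At indifference, (EBIT − 7,000)(1 − t)/1,770,000 = (EBIT − 416,000)(1 − t)/1,020,000.
The (1 − t) factor cancels: (EBIT − 7,000) × 1,020,000 = (EBIT − 416,000) × 1,770,000.
Solving, EBIT = (416,000·1,770,000 − 7,000·1,020,000) / (1,770,000 − 1,020,000) = 729,180,000,000 / 750,000 = 972,240.00.

R$972,240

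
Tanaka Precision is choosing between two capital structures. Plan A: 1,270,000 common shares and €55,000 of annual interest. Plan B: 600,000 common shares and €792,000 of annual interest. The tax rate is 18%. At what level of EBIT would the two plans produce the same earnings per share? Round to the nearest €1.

At indifference, (EBIT − 55,000)(1 − t)/1,270,000 = (EBIT − 792,000)(1 − t)/600,000.
Cancelling (1 − t) and cross-multiplying: 600,000·(EBIT − 55,000) = 1,270,000·(EBIT − 792,000).
EBIT × (1,270,000 − 600,000) = 792,000 × 1,270,000 − 55,000 × 600,000 = 972,840,000,000, so EBIT = 972,840,000,000 ÷ 670,000 = 1,452,000.00.

€1,452,000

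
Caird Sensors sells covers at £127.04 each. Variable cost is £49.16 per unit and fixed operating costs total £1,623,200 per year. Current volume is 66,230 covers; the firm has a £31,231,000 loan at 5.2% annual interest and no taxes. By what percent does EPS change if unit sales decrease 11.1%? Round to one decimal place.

-30.0%

At 66,230 units, contribution = 66,230 × £77.88 = £5,157,992.40.
Subtracting fixed costs: EBIT = £5,157,992.40 − £1,623,200 = £3,534,792.40.
After interest of £1,624,012.00, pre-tax earnings = £1,910,780.40.
Degree of combined leverage = contribution ÷ (EBIT − I) = £5,157,992.40 ÷ £1,910,780.40 = 2.6994.
EPS therefore changes by 2.6994 × (-11.1%) = -30.0%.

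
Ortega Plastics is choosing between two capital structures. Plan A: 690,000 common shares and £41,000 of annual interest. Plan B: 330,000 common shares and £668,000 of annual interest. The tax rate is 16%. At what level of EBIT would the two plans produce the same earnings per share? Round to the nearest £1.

Set EPS_A = EPS_B: (EBIT − £41,000)(1 − 0.16) ÷ 690,000 = (EBIT − £668,000)(1 − 0.16) ÷ 330,000.
The (1 − t) factor cancels: (EBIT − 41,000) × 330,000 = (EBIT − 668,000) × 690,000.
EBIT × (690,000 − 330,000) = 668,000 × 690,000 − 41,000 × 330,000 = 447,390,000,000, so EBIT = 447,390,000,000 ÷ 360,000 = 1,242,750.00.

£1,242,750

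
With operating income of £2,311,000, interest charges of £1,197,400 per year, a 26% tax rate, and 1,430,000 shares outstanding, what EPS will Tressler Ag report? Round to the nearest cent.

£0.58

Pre-tax income = £2,311,000 − £1,197,400.00 = £1,113,600.00.
After tax at 26%: net income = £1,113,600.00 × 0.74 = £824,064.00.
Per share: £824,064.00 / 1,430,000 shares = £0.58.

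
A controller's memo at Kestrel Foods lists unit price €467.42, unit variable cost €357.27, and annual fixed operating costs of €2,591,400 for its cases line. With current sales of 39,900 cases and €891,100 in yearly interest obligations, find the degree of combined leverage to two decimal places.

4.82

Contribution at this volume is 39,900 × €110.15 = €4,394,985.00.
Subtracting fixed costs: EBIT = €4,394,985.00 − €2,591,400 = €1,803,585.00. Interest = €891,100.00.
DOL = €4,394,985.00 ÷ €1,803,585.00 = 2.4368; DFL = €1,803,585.00 ÷ €912,485.00 = 1.9766.
Combined leverage = 2.4368 × 1.9766 = 4.8166.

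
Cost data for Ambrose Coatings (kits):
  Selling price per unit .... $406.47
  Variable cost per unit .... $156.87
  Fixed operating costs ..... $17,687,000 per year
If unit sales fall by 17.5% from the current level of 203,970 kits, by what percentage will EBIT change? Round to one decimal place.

-26.8%

Contribution at this volume is 203,970 × $249.60 = $50,910,912.00.
Subtracting fixed costs: EBIT = $50,910,912.00 − $17,687,000 = $33,223,912.00.
DOL = contribution ÷ EBIT = $50,910,912.00 ÷ $33,223,912.00 = 1.5324.
So EBIT moves 1.5324 × (-17.5%) = -26.8%.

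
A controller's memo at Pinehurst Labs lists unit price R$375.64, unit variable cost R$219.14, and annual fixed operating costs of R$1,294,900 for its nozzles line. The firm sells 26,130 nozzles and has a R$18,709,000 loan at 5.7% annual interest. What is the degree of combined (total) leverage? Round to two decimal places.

At 26,130 units, contribution = 26,130 × R$156.50 = R$4,089,345.00.
EBIT = R$4,089,345.00 − R$1,294,900 = R$2,794,445.00. Interest = R$1,066,413.00.
DOL = R$4,089,345.00 ÷ R$2,794,445.00 = 1.4634; DFL = R$2,794,445.00 ÷ R$1,728,032.00 = 1.6171.
Combined leverage = 1.4634 × 1.6171 = 2.3665.

2.37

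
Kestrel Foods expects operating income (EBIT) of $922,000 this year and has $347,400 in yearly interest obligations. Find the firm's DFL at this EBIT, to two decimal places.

1.60

Interest = $347,400.00.
Degree of financial leverage = EBIT / (EBIT − interest) = $922,000 / $574,600.00 = 1.6046.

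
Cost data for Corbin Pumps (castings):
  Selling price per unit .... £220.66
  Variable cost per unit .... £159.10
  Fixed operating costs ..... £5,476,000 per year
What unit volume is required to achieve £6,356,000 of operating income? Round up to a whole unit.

Contribution margin per unit = £220.66 − £159.10 = £61.56.
Required volume = (fixed costs + target profit) ÷ CM = (£5,476,000 + £6,356,000) ÷ £61.56 = 192,202.73, so 192,203 castings.

192,203 castings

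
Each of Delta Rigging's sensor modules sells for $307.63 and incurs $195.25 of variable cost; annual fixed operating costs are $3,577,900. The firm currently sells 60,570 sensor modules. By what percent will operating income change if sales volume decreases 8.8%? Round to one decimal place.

At 60,570 units, contribution = 60,570 × $112.38 = $6,806,856.60.
Subtracting fixed costs: EBIT = $6,806,856.60 − $3,577,900 = $3,228,956.60.
Degree of operating leverage = $6,806,856.60 / $3,228,956.60 = 2.1081.
%ΔEBIT = DOL × %ΔSales = 2.1081 × -8.8% = -18.6%.

-18.6%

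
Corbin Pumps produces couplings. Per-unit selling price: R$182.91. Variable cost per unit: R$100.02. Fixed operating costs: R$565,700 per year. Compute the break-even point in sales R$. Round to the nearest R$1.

R$1,248,307

Contribution margin per unit = R$182.91 − R$100.02 = R$82.89, a CM ratio of R$82.89 ÷ R$182.91 = 0.4532.
Break-even sales = FC ÷ CM ratio = R$565,700 × R$182.91 / R$82.89 = R$1,248,307.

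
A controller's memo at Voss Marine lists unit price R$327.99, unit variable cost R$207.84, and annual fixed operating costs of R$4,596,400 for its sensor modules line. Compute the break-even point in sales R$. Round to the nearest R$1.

R$12,547,426

Contribution margin per unit = R$327.99 − R$207.84 = R$120.15, a CM ratio of R$120.15 ÷ R$327.99 = 0.3663.
Break-even revenue = fixed costs × price ÷ CM = R$4,596,400 × R$327.99 ÷ R$120.15 = R$12,547,426.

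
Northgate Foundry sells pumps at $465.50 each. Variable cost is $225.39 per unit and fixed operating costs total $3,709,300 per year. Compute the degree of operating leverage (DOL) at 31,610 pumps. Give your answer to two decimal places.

1.96

Total contribution margin = 31,610 × $240.11 = $7,589,877.10.
EBIT = $7,589,877.10 − $3,709,300 = $3,880,577.10.
DOL = contribution ÷ EBIT = $7,589,877.10 ÷ $3,880,577.10 = 1.9559.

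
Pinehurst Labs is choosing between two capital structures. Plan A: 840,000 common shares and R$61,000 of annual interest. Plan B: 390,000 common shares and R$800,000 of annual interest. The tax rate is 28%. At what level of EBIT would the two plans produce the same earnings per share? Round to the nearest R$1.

R$1,440,467

At indifference, (EBIT − 61,000)(1 − t)/840,000 = (EBIT − 800,000)(1 − t)/390,000.
Cancelling (1 − t) and cross-multiplying: 390,000·(EBIT − 61,000) = 840,000·(EBIT − 800,000).
Solving, EBIT = (800,000·840,000 − 61,000·390,000) / (840,000 − 390,000) = 648,210,000,000 / 450,000 = 1,440,466.67.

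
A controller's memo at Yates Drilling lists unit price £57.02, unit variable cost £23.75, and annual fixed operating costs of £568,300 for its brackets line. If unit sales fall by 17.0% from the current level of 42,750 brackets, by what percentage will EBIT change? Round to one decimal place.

Total contribution margin = 42,750 × £33.27 = £1,422,292.50.
EBIT = £1,422,292.50 − £568,300 = £853,992.50.
Degree of operating leverage = £1,422,292.50 / £853,992.50 = 1.6655.
Operating income changes by 1.6655 × -17.0% = -28.3%.

-28.3%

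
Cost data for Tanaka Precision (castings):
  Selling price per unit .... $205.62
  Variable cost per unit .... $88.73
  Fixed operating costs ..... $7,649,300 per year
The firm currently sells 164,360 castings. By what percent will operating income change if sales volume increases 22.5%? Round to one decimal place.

+37.4%

Total contribution margin = 164,360 × $116.89 = $19,212,040.40.
EBIT = $19,212,040.40 − $7,649,300 = $11,562,740.40.
So DOL = total CM / EBIT = $19,212,040.40 / $11,562,740.40 = 1.6615.
Operating income changes by 1.6615 × +22.5% = +37.4%.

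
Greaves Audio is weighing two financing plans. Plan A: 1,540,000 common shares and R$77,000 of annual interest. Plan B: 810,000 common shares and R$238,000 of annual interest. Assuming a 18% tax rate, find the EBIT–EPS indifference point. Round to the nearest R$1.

At indifference, (EBIT − 77,000)(1 − t)/1,540,000 = (EBIT − 238,000)(1 − t)/810,000.
The (1 − t) factor cancels: (EBIT − 77,000) × 810,000 = (EBIT − 238,000) × 1,540,000.
Solving, EBIT = (238,000·1,540,000 − 77,000·810,000) / (1,540,000 − 810,000) = 304,150,000,000 / 730,000 = 416,643.84.

R$416,644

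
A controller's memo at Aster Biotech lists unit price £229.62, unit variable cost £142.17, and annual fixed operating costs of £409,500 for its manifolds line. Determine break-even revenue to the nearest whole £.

£1,075,236

Contribution margin per unit = £229.62 − £142.17 = £87.45, a CM ratio of £87.45 ÷ £229.62 = 0.3808.
Break-even sales = FC ÷ CM ratio = £409,500 × £229.62 / £87.45 = £1,075,236.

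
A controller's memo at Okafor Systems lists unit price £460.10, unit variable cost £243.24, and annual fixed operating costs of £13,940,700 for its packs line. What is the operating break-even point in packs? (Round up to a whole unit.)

64,285 packs

Each unit contributes £460.10 − £243.24 = £216.86.
Break-even volume = fixed costs ÷ CM per unit = £13,940,700 ÷ £216.86 = 64,284.33, so 64,285 packs.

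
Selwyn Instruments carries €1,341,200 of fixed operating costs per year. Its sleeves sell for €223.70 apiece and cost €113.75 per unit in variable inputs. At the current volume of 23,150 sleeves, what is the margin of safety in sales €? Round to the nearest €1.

Unit CM = price − variable cost = €223.70 − €113.75 = €109.95. Break-even units = €1,341,200 ÷ €109.95 = 12,198.27; break-even revenue = 12,198.27 × €223.70 = €2,728,753.43.
Actual sales revenue = 23,150 × €223.70 = €5,178,655.00.
Margin of safety = €5,178,655.00 − €2,728,753.43 = €2,449,902.

€2,449,902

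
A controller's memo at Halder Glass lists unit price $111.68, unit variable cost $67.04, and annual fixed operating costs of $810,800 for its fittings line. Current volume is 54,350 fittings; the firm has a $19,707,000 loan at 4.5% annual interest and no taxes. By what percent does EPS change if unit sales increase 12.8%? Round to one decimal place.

+42.6%

At 54,350 units, contribution = 54,350 × $44.64 = $2,426,184.00.
Operating income = contribution − fixed costs = $2,426,184.00 − $810,800 = $1,615,384.00.
After interest of $886,815.00, pre-tax earnings = $728,569.00.
Degree of combined leverage = contribution ÷ (EBIT − I) = $2,426,184.00 ÷ $728,569.00 = 3.3301.
EPS therefore changes by 3.3301 × (+12.8%) = +42.6%.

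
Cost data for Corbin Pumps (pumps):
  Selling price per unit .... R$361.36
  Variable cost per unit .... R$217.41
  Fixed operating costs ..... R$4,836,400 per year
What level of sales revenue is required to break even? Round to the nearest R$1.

CM per unit = R$361.36 − R$217.41 = R$143.95; CM ratio = R$143.95 / R$361.36 = 0.3984.
Break-even sales = FC ÷ CM ratio = R$4,836,400 × R$361.36 / R$143.95 = R$12,140,893.

R$12,140,893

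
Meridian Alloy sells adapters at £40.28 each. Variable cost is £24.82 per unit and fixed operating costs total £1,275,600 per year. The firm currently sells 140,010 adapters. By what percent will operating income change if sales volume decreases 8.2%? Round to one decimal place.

Total contribution margin = 140,010 × £15.46 = £2,164,554.60.
Subtracting fixed costs: EBIT = £2,164,554.60 − £1,275,600 = £888,954.60.
DOL = contribution ÷ EBIT = £2,164,554.60 ÷ £888,954.60 = 2.4349.
Operating income changes by 2.4349 × -8.2% = -20.0%.

-20.0%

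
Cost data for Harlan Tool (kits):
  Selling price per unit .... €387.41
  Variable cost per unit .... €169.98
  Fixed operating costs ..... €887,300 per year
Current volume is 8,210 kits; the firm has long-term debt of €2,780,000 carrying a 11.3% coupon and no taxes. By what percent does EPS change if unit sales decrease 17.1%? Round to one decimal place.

At 8,210 units, contribution = 8,210 × €217.43 = €1,785,100.30.
Subtracting fixed costs: EBIT = €1,785,100.30 − €887,300 = €897,800.30.
After interest of €314,140.00, pre-tax earnings = €583,660.30.
DCL = total CM / (EBIT − I) = €1,785,100.30 / €583,660.30 = 3.0585.
EPS therefore changes by 3.0585 × (-17.1%) = -52.3%.

-52.3%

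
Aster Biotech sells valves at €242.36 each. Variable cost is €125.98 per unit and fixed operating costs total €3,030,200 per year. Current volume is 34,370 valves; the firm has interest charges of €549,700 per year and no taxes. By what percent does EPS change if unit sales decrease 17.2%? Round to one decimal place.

-163.8%

Contribution at this volume is 34,370 × €116.38 = €3,999,980.60.
EBIT = €3,999,980.60 − €3,030,200 = €969,780.60.
After interest of €549,700.00, pre-tax earnings = €420,080.60.
DCL = total CM / (EBIT − I) = €3,999,980.60 / €420,080.60 = 9.5219.
EPS therefore changes by 9.5219 × (-17.2%) = -163.8%.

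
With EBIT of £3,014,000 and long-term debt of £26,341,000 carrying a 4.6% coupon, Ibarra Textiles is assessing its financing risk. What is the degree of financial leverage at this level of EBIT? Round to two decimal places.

Interest = £1,211,686.00.
Degree of financial leverage = EBIT / (EBIT − interest) = £3,014,000 / £1,802,314.00 = 1.6723.

1.67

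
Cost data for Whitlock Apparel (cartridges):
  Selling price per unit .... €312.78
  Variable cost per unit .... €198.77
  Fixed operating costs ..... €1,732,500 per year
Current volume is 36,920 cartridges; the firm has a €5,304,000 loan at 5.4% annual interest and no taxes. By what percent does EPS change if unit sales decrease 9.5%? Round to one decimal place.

-18.3%

Total contribution margin = 36,920 × €114.01 = €4,209,249.20.
EBIT = €4,209,249.20 − €1,732,500 = €2,476,749.20.
After interest of €286,416.00, pre-tax earnings = €2,190,333.20.
DCL = total CM / (EBIT − I) = €4,209,249.20 / €2,190,333.20 = 1.9217.
%ΔEPS = DCL × %ΔSales = 1.9217 × -9.5% = -18.3%.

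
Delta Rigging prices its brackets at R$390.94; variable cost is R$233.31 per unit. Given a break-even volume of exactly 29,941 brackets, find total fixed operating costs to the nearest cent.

Each unit contributes R$390.94 − R$233.31 = R$157.63.
Since BE = FC / CM, FC = 29,941 × R$157.63 = R$4,719,599.83.

R$4,719,599.83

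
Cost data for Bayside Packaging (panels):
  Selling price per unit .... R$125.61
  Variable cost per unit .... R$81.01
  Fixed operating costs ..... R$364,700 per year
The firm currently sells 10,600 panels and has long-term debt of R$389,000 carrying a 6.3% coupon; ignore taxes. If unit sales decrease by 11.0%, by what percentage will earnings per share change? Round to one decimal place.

-62.2%

Contribution at this volume is 10,600 × R$44.60 = R$472,760.00.
EBIT = R$472,760.00 − R$364,700 = R$108,060.00.
After interest of R$24,507.00, pre-tax earnings = R$83,553.00.
DCL = total CM / (EBIT − I) = R$472,760.00 / R$83,553.00 = 5.6582.
%ΔEPS = DCL × %ΔSales = 5.6582 × -11.0% = -62.2%.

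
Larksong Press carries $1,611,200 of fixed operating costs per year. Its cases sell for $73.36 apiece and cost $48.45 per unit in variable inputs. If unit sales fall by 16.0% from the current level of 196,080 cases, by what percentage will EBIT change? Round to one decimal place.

Total contribution margin = 196,080 × $24.91 = $4,884,352.80.
EBIT = $4,884,352.80 − $1,611,200 = $3,273,152.80.
So DOL = total CM / EBIT = $4,884,352.80 / $3,273,152.80 = 1.4922.
Operating income changes by 1.4922 × -16.0% = -23.9%.

-23.9%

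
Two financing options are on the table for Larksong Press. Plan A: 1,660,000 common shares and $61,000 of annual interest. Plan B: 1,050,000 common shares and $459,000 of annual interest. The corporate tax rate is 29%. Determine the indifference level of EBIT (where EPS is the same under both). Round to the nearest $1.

$1,144,082

Set EPS_A = EPS_B: (EBIT − $61,000)(1 − 0.29) ÷ 1,660,000 = (EBIT − $459,000)(1 − 0.29) ÷ 1,050,000.
Cancelling (1 − t) and cross-multiplying: 1,050,000·(EBIT − 61,000) = 1,660,000·(EBIT − 459,000).
EBIT × (1,660,000 − 1,050,000) = 459,000 × 1,660,000 − 61,000 × 1,050,000 = 697,890,000,000, so EBIT = 697,890,000,000 ÷ 610,000 = 1,144,081.97.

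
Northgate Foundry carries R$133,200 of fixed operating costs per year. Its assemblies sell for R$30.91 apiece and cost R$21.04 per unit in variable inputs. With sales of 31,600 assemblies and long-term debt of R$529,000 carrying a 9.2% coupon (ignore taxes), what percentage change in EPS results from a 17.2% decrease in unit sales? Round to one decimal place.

-41.3%

At 31,600 units, contribution = 31,600 × R$9.87 = R$311,892.00.
Operating income = contribution − fixed costs = R$311,892.00 − R$133,200 = R$178,692.00.
Interest = R$48,668.00, so EBIT − I = R$130,024.00.
Degree of combined leverage = contribution ÷ (EBIT − I) = R$311,892.00 ÷ R$130,024.00 = 2.3987.
EPS therefore changes by 2.3987 × (-17.2%) = -41.3%.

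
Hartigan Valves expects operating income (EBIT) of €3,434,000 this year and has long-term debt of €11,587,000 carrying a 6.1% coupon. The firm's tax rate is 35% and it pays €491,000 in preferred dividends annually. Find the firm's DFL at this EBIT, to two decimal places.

1.74

Interest = €706,807.00.
Pre-tax preferred-dividend burden = €491,000 ÷ (1 − 0.35) = €755,384.62.
DFL = EBIT ÷ [EBIT − I − D_p/(1−t)] = €3,434,000 ÷ [€3,434,000 − €706,807.00 − €755,384.62] = €3,434,000 ÷ €1,971,808.38 = 1.7415.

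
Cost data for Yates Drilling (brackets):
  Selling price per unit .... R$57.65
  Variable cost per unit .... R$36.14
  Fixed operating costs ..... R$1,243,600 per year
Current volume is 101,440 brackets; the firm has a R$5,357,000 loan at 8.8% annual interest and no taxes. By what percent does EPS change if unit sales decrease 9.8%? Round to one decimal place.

Contribution at this volume is 101,440 × R$21.51 = R$2,181,974.40.
Operating income = contribution − fixed costs = R$2,181,974.40 − R$1,243,600 = R$938,374.40.
After interest of R$471,416.00, pre-tax earnings = R$466,958.40.
DCL = total CM / (EBIT − I) = R$2,181,974.40 / R$466,958.40 = 4.6727.
EPS therefore changes by 4.6727 × (-9.8%) = -45.8%.

-45.8%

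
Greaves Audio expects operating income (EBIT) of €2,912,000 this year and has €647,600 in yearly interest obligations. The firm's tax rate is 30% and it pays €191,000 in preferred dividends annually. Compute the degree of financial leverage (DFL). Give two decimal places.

Interest = €647,600.00.
Pre-tax preferred-dividend burden = €191,000 ÷ (1 − 0.30) = €272,857.14.
DFL = EBIT ÷ [EBIT − I − D_p/(1−t)] = €2,912,000 ÷ [€2,912,000 − €647,600.00 − €272,857.14] = €2,912,000 ÷ €1,991,542.86 = 1.4622.

1.46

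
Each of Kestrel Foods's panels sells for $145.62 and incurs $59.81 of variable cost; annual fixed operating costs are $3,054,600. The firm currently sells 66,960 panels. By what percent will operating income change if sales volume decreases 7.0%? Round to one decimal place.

-14.9%

Contribution at this volume is 66,960 × $85.81 = $5,745,837.60.
EBIT = $5,745,837.60 − $3,054,600 = $2,691,237.60.
Degree of operating leverage = $5,745,837.60 / $2,691,237.60 = 2.1350.
So EBIT moves 2.1350 × (-7.0%) = -14.9%.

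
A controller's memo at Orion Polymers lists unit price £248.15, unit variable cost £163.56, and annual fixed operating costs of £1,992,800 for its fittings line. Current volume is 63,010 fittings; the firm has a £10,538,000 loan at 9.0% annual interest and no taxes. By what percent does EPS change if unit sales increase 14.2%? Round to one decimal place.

Total contribution margin = 63,010 × £84.59 = £5,330,015.90.
Operating income = contribution − fixed costs = £5,330,015.90 − £1,992,800 = £3,337,215.90.
After interest of £948,420.00, pre-tax earnings = £2,388,795.90.
DCL = total CM / (EBIT − I) = £5,330,015.90 / £2,388,795.90 = 2.2313.
EPS therefore changes by 2.2313 × (+14.2%) = +31.7%.

+31.7%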